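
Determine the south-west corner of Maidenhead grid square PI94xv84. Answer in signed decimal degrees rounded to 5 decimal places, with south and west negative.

-5.10833, 139.98333

Field P=15, I=8: +15·20° lon, +8·10° lat → SW at lon 120°, lat -10°.
Square 9, 4: +9·2° lon, +4·1° lat → SW at lon 138°, lat -6°.
Subsquare x=23, v=21: +23·0.0833333° lon, +21·0.0416667° lat → SW at lon 139.917°, lat -5.125°.
Extended square 8, 4: +8·0.00833333° lon, +4·0.00416667° lat → SW at lon 139.983°, lat -5.10833°.
latitude -5.10833, longitude 139.98333.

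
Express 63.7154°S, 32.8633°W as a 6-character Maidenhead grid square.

HC36ng

Add 180° to longitude and 90° to latitude: 147.1367, 26.2846.
Field: lon ⌊147.1367/20⌋ = 7 → H; lat ⌊26.2846/10⌋ = 2 → C.
Square: lon ⌊7.1367/2⌋ = 3; lat ⌊6.2846/1⌋ = 6.
Subsquare: lon ⌊1.1367/0.0833333⌋ = 13 → n; lat ⌊0.2846/0.0416667⌋ = 6 → g.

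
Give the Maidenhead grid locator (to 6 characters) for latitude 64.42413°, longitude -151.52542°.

BP44fk

Add 180° to longitude and 90° to latitude: 28.4746, 154.4241.
Field: lon ⌊28.4746/20⌋ = 1 → B; lat ⌊154.4241/10⌋ = 15 → P.
Square: lon ⌊8.4746/2⌋ = 4; lat ⌊4.4241/1⌋ = 4.
Subsquare: lon ⌊0.4746/0.0833333⌋ = 5 → f; lat ⌊0.4241/0.0416667⌋ = 10 → k.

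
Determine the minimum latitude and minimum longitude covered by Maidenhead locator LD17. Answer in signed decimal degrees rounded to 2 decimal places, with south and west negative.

Field L=11, D=3: +11·20° lon, +3·10° lat → SW at lon 40°, lat -60°.
Square 1, 7: +1·2° lon, +7·1° lat → SW at lon 42°, lat -53°.
latitude -53.00, longitude 42.00.

-53.00, 42.00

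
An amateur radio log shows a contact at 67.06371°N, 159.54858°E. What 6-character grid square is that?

QP97sb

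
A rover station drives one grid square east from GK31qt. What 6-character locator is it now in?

GK31rt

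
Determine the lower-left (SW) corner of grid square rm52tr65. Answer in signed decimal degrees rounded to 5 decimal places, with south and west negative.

Field R=17, M=12: +17·20° lon, +12·10° lat → SW at lon 160°, lat 30°.
Square 5, 2: +5·2° lon, +2·1° lat → SW at lon 170°, lat 32°.
Subsquare t=19, r=17: +19·0.0833333° lon, +17·0.0416667° lat → SW at lon 171.583°, lat 32.7083°.
Extended square 6, 5: +6·0.00833333° lon, +5·0.00416667° lat → SW at lon 171.633°, lat 32.7292°.
latitude 32.72917, longitude 171.63333.

32.72917, 171.63333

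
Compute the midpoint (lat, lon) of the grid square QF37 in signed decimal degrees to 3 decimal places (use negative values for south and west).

-32.500, 147.000

Field Q=16, F=5: +16·20° lon, +5·10° lat → SW at lon 140°, lat -40°.
Square 3, 7: +3·2° lon, +7·1° lat → SW at lon 146°, lat -33°.
Cell spans 2° lon × 1° lat. Centre is SW corner plus half of each.
latitude -32.500, longitude 147.000.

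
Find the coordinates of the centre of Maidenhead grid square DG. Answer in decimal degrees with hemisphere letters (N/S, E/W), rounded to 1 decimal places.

25.0° S, 110.0° W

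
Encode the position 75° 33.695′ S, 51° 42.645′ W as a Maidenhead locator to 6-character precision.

Offset from 180°W / 90°S: lon 128.2893°, lat 14.4384°.
Field: 128.2893/20 → 6 → G, 14.4384/10 → 1 → B; chars GB.
Square: 8.2893/2 → 4, 4.4384/1 → 4; chars 44.
Subsquare: 0.2893/0.0833333 → 3 → d, 0.4384/0.0416667 → 10 → k; chars dk.

GB44dk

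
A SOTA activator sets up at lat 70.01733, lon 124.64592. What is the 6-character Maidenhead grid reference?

PQ20ha

Shift to the Maidenhead origin (180°W, 90°S): lon 304.6459, lat 160.0173.
Field: 304.6459/20 → 15 → P, 160.0173/10 → 16 → Q; chars PQ.
Square: 4.6459/2 → 2, 0.0173/1 → 0; chars 20.
Subsquare: 0.6459/0.0833333 → 7 → h, 0.0173/0.0416667 → 0 → a; chars ha.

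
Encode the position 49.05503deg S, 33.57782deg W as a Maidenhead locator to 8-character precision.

Offset from 180°W / 90°S: lon 146.42218°, lat 40.94497°.
Field: lon ⌊146.42218/20⌋ = 7 → H; lat ⌊40.94497/10⌋ = 4 → E.
Square: lon ⌊6.42218/2⌋ = 3; lat ⌊0.94497/1⌋ = 0.
Subsquare: lon ⌊0.42218/0.0833333⌋ = 5 → f; lat ⌊0.94497/0.0416667⌋ = 22 → w.
Extended square: lon ⌊0.00551/0.00833333⌋ = 0; lat ⌊0.02830/0.00416667⌋ = 6.

HE30fw06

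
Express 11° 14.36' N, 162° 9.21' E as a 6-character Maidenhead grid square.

RK11bf

Offset from 180°W / 90°S: lon 342.1535°, lat 101.2393°.
Field: 342.1535/20 → 17 → R, 101.2393/10 → 10 → K; chars RK.
Square: 2.1535/2 → 1, 1.2393/1 → 1; chars 11.
Subsquare: 0.1535/0.0833333 → 1 → b, 0.2393/0.0416667 → 5 → f; chars bf.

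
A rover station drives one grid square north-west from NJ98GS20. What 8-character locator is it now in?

Longitude extended square 2; −1 → 1.
Latitude extended square 0; +1 → 1.

NJ98gs11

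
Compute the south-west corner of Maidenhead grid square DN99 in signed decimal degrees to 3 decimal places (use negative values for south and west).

49.000, -102.000

Field D=3, N=13: +3·20° lon, +13·10° lat → SW at lon -120°, lat 40°.
Square 9, 9: +9·2° lon, +9·1° lat → SW at lon -102°, lat 49°.
latitude 49.000, longitude -102.000.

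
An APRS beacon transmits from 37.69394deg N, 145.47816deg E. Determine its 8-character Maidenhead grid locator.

Add 180° to longitude and 90° to latitude: 325.47816, 127.69394.
Field: 325.47816/20 → 16 → Q, 127.69394/10 → 12 → M; chars QM.
Square: 5.47816/2 → 2, 7.69394/1 → 7; chars 27.
Subsquare: 1.47816/0.0833333 → 17 → r, 0.69394/0.0416667 → 16 → q; chars rq.
Extended square: 0.06149/0.00833333 → 7, 0.02727/0.00416667 → 6; chars 76.

QM27rq76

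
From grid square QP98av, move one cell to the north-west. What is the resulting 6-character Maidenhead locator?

QP88xw

Longitude subsquare a = 0; −1 → -1, wraps to 23 = x, carry into square.
Longitude square 9; −1 → 8.
Latitude subsquare v = 21; +1 → 22 = w.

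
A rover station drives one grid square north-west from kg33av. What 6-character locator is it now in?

Longitude subsquare a = 0; −1 → -1, wraps to 23 = x, carry into square.
Longitude square 3; −1 → 2.
Latitude subsquare v = 21; +1 → 22 = w.

KG23xw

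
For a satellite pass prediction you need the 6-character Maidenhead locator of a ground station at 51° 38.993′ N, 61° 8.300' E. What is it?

MO01np

Offset from 180°W / 90°S: lon 241.1383°, lat 141.6499°.
Field: 241.1383/20 → 12 → M, 141.6499/10 → 14 → O; chars MO.
Square: 1.1383/2 → 0, 1.6499/1 → 1; chars 01.
Subsquare: 1.1383/0.0833333 → 13 → n, 0.6499/0.0416667 → 15 → p; chars np.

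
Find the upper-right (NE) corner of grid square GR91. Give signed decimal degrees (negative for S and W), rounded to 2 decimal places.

82.00, -40.00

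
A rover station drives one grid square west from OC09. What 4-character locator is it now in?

NC99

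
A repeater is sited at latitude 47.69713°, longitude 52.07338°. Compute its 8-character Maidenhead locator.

LN67aq87

Shift to the Maidenhead origin (180°W, 90°S): lon 232.07338, lat 137.69713.
Field: lon ⌊232.07338/20⌋ = 11 → L; lat ⌊137.69713/10⌋ = 13 → N.
Square: lon ⌊12.07338/2⌋ = 6; lat ⌊7.69713/1⌋ = 7.
Subsquare: lon ⌊0.07338/0.0833333⌋ = 0 → a; lat ⌊0.69713/0.0416667⌋ = 16 → q.
Extended square: lon ⌊0.07338/0.00833333⌋ = 8; lat ⌊0.03046/0.00416667⌋ = 7.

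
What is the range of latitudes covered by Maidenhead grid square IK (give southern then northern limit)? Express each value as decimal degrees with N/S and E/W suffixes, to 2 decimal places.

Field I=8, K=10: +8·20° lon, +10·10° lat → SW at lon -20°, lat 10°.
Cell spans 20° lon × 10° lat.
south 10.00° N, north 20.00° N.

10.00° N, 20.00° N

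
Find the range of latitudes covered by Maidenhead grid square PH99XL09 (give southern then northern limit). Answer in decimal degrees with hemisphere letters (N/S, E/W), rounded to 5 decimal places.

10.50417° S, 10.50000° S

Field P=15, H=7: +15·20° lon, +7·10° lat → SW at lon 120°, lat -20°.
Square 9, 9: +9·2° lon, +9·1° lat → SW at lon 138°, lat -11°.
Subsquare x=23, l=11: +23·0.0833333° lon, +11·0.0416667° lat → SW at lon 139.917°, lat -10.5417°.
Extended square 0, 9: +0·0.00833333° lon, +9·0.00416667° lat → SW at lon 139.917°, lat -10.5042°.
Cell spans 0.00833333° lon × 0.00416667° lat.
south 10.50417° S, north 10.50000° S.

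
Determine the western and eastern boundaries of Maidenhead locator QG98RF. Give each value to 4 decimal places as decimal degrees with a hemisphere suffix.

159.4167° E, 159.5000° E

Field Q=16, G=6: +16·20° lon, +6·10° lat → SW at lon 140°, lat -30°.
Square 9, 8: +9·2° lon, +8·1° lat → SW at lon 158°, lat -22°.
Subsquare r=17, f=5: +17·0.0833333° lon, +5·0.0416667° lat → SW at lon 159.417°, lat -21.7917°.
Cell spans 0.0833333° lon × 0.0416667° lat.
west 159.4167° E, east 159.5000° E.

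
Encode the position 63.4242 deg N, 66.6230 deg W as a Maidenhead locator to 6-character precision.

FP63qk

Add 180° to longitude and 90° to latitude: 113.3770, 153.4242.
Field (20°×10°, letters A–R): lon ⌊113.3770/20⌋ = 5 → F; lat ⌊153.4242/10⌋ = 15 → P.
Square (2°×1°, digits 0–9): lon ⌊13.3770/2⌋ = 6; lat ⌊3.4242/1⌋ = 3.
Subsquare (5′×2.5′, letters a–x): lon ⌊1.3770/0.0833333⌋ = 16 → q; lat ⌊0.4242/0.0416667⌋ = 10 → k.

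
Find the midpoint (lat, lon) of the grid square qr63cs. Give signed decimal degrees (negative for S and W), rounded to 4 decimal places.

83.7708, 152.2083

Field Q=16, R=17: +16·20° lon, +17·10° lat → SW at lon 140°, lat 80°.
Square 6, 3: +6·2° lon, +3·1° lat → SW at lon 152°, lat 83°.
Subsquare c=2, s=18: +2·0.0833333° lon, +18·0.0416667° lat → SW at lon 152.167°, lat 83.75°.
Cell spans 0.0833333° lon × 0.0416667° lat. Centre is SW corner plus half of each.
latitude 83.7708, longitude 152.2083.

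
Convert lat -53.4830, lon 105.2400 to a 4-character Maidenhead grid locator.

Add 180° to longitude and 90° to latitude: 285.24, 36.52.
Field: lon ⌊285.24/20⌋ = 14 → O; lat ⌊36.52/10⌋ = 3 → D.
Square: lon ⌊5.24/2⌋ = 2; lat ⌊6.52/1⌋ = 6.

OD26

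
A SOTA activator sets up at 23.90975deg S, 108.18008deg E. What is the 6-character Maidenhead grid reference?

Shift to the Maidenhead origin (180°W, 90°S): lon 288.1801, lat 66.0902.
Field: 288.1801/20 → 14 → O, 66.0902/10 → 6 → G; chars OG.
Square: 8.1801/2 → 4, 6.0902/1 → 6; chars 46.
Subsquare: 0.1801/0.0833333 → 2 → c, 0.0902/0.0416667 → 2 → c; chars cc.

OG46cc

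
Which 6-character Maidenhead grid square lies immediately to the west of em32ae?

EM22xe

Longitude subsquare a = 0; −1 → -1, wraps to 23 = x, carry into square.
Longitude square 3; −1 → 2.
The latitude characters are unchanged.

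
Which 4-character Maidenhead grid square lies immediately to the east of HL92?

IL02

Longitude square 9; +1 → 10, wraps to 0, carry into field.
Longitude field H = 7; +1 → 8 = I.
The latitude characters are unchanged.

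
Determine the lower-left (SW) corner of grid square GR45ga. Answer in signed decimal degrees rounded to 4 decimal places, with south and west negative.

Field G=6, R=17: +6·20° lon, +17·10° lat → SW at lon -60°, lat 80°.
Square 4, 5: +4·2° lon, +5·1° lat → SW at lon -52°, lat 85°.
Subsquare g=6, a=0: +6·0.0833333° lon, +0·0.0416667° lat → SW at lon -51.5°, lat 85°.
latitude 85.0000, longitude -51.5000.

85.0000, -51.5000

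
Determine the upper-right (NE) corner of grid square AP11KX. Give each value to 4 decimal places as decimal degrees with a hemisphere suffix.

62.0000° N, 177.0833° W

Field A=0, P=15: +0·20° lon, +15·10° lat → SW at lon -180°, lat 60°.
Square 1, 1: +1·2° lon, +1·1° lat → SW at lon -178°, lat 61°.
Subsquare k=10, x=23: +10·0.0833333° lon, +23·0.0416667° lat → SW at lon -177.167°, lat 61.9583°.
Cell spans 0.0833333° lon × 0.0416667° lat. NE corner is SW corner plus one full cell.
latitude 62.0000° N, longitude 177.0833° W.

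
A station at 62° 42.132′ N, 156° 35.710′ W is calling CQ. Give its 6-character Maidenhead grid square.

Add 180° to longitude and 90° to latitude: 23.4048, 152.7022.
Field (20°×10°, letters A–R): 23.4048/20 → 1 → B, 152.7022/10 → 15 → P; chars BP.
Square (2°×1°, digits 0–9): 3.4048/2 → 1, 2.7022/1 → 2; chars 12.
Subsquare (5′×2.5′, letters a–x): 1.4048/0.0833333 → 16 → q, 0.7022/0.0416667 → 16 → q; chars qq.

BP12qq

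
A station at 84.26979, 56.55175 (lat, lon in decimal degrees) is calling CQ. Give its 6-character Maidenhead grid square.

Shift to the Maidenhead origin (180°W, 90°S): lon 236.5517, lat 174.2698.
Field: lon ⌊236.5517/20⌋ = 11 → L; lat ⌊174.2698/10⌋ = 17 → R.
Square: lon ⌊16.5517/2⌋ = 8; lat ⌊4.2698/1⌋ = 4.
Subsquare: lon ⌊0.5517/0.0833333⌋ = 6 → g; lat ⌊0.2698/0.0416667⌋ = 6 → g.

LR84gg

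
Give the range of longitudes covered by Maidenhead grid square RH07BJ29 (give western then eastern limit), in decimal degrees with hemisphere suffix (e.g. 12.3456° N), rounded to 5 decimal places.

Field R=17, H=7: +17·20° lon, +7·10° lat → SW at lon 160°, lat -20°.
Square 0, 7: +0·2° lon, +7·1° lat → SW at lon 160°, lat -13°.
Subsquare b=1, j=9: +1·0.0833333° lon, +9·0.0416667° lat → SW at lon 160.083°, lat -12.625°.
Extended square 2, 9: +2·0.00833333° lon, +9·0.00416667° lat → SW at lon 160.1°, lat -12.5875°.
Cell spans 0.00833333° lon × 0.00416667° lat.
west 160.10000° E, east 160.10833° E.

160.10000° E, 160.10833° E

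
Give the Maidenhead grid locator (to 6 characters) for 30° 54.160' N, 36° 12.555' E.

Offset from 180°W / 90°S: lon 216.2092°, lat 120.9027°.
Field (20°×10°, letters A–R): lon ⌊216.2092/20⌋ = 10 → K; lat ⌊120.9027/10⌋ = 12 → M.
Square (2°×1°, digits 0–9): lon ⌊16.2092/2⌋ = 8; lat ⌊0.9027/1⌋ = 0.
Subsquare (5′×2.5′, letters a–x): lon ⌊0.2092/0.0833333⌋ = 2 → c; lat ⌊0.9027/0.0416667⌋ = 21 → v.

KM80cv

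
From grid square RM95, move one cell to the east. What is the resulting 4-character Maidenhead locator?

Longitude square 9; +1 → 10, wraps to 0, carry into field.
Longitude field R = 17; +1 → 18, wraps to 0 = A, wrapping around the antimeridian.
The latitude characters are unchanged.

AM05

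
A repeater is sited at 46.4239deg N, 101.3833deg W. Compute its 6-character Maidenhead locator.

DN96hk

Shift to the Maidenhead origin (180°W, 90°S): lon 78.6167, lat 136.4239.
Field (20°×10°, letters A–R): lon ⌊78.6167/20⌋ = 3 → D; lat ⌊136.4239/10⌋ = 13 → N.
Square (2°×1°, digits 0–9): lon ⌊18.6167/2⌋ = 9; lat ⌊6.4239/1⌋ = 6.
Subsquare (5′×2.5′, letters a–x): lon ⌊0.6167/0.0833333⌋ = 7 → h; lat ⌊0.4239/0.0416667⌋ = 10 → k.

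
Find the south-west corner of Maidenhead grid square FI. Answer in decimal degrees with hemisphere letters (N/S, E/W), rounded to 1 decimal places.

10.0° S, 80.0° W

Field F=5, I=8: +5·20° lon, +8·10° lat → SW at lon -80°, lat -10°.
latitude 10.0° S, longitude 80.0° W.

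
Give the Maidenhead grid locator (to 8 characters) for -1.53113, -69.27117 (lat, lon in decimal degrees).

FI58il72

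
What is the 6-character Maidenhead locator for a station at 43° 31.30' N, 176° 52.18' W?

AN13nm

Shift to the Maidenhead origin (180°W, 90°S): lon 3.1303, lat 133.5217.
Field: 3.1303/20 → 0 → A, 133.5217/10 → 13 → N; chars AN.
Square: 3.1303/2 → 1, 3.5217/1 → 3; chars 13.
Subsquare: 1.1303/0.0833333 → 13 → n, 0.5217/0.0416667 → 12 → m; chars nm.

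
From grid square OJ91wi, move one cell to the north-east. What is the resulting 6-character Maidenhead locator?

Longitude subsquare w = 22; +1 → 23 = x.
Latitude subsquare i = 8; +1 → 9 = j.

OJ91xj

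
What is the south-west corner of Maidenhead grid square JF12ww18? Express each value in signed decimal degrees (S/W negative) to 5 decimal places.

Field J=9, F=5: +9·20° lon, +5·10° lat → SW at lon 0°, lat -40°.
Square 1, 2: +1·2° lon, +2·1° lat → SW at lon 2°, lat -38°.
Subsquare w=22, w=22: +22·0.0833333° lon, +22·0.0416667° lat → SW at lon 3.83333°, lat -37.0833°.
Extended square 1, 8: +1·0.00833333° lon, +8·0.00416667° lat → SW at lon 3.84167°, lat -37.05°.
latitude -37.05000, longitude 3.84167.

-37.05000, 3.84167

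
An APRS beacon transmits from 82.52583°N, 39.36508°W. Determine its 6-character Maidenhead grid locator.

HR02hm

Offset from 180°W / 90°S: lon 140.6349°, lat 172.5258°.
Field: 140.6349/20 → 7 → H, 172.5258/10 → 17 → R; chars HR.
Square: 0.6349/2 → 0, 2.5258/1 → 2; chars 02.
Subsquare: 0.6349/0.0833333 → 7 → h, 0.5258/0.0416667 → 12 → m; chars hm.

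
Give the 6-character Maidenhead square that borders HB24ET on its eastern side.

HB24ft

Longitude subsquare e = 4; +1 → 5 = f.
The latitude characters are unchanged.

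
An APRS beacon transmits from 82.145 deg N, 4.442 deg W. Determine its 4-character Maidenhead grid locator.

Add 180° to longitude and 90° to latitude: 175.56, 172.14.
Field: lon ⌊175.56/20⌋ = 8 → I; lat ⌊172.14/10⌋ = 17 → R.
Square: lon ⌊15.56/2⌋ = 7; lat ⌊2.14/1⌋ = 2.

IR72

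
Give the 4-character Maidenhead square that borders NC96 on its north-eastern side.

OC07

Longitude square 9; +1 → 10, wraps to 0, carry into field.
Longitude field N = 13; +1 → 14 = O.
Latitude square 6; +1 → 7.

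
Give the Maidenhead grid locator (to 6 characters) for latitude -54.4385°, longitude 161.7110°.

Shift to the Maidenhead origin (180°W, 90°S): lon 341.7110, lat 35.5615.
Field: 341.7110/20 → 17 → R, 35.5615/10 → 3 → D; chars RD.
Square: 1.7110/2 → 0, 5.5615/1 → 5; chars 05.
Subsquare: 1.7110/0.0833333 → 20 → u, 0.5615/0.0416667 → 13 → n; chars un.

RD05un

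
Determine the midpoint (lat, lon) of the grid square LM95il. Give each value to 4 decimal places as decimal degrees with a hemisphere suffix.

Field L=11, M=12: +11·20° lon, +12·10° lat → SW at lon 40°, lat 30°.
Square 9, 5: +9·2° lon, +5·1° lat → SW at lon 58°, lat 35°.
Subsquare i=8, l=11: +8·0.0833333° lon, +11·0.0416667° lat → SW at lon 58.6667°, lat 35.4583°.
Cell spans 0.0833333° lon × 0.0416667° lat. Centre is SW corner plus half of each.
latitude 35.4792° N, longitude 58.7083° E.

35.4792° N, 58.7083° E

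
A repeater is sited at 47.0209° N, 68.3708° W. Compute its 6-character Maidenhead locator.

Shift to the Maidenhead origin (180°W, 90°S): lon 111.6292, lat 137.0209.
Field: lon ⌊111.6292/20⌋ = 5 → F; lat ⌊137.0209/10⌋ = 13 → N.
Square: lon ⌊11.6292/2⌋ = 5; lat ⌊7.0209/1⌋ = 7.
Subsquare: lon ⌊1.6292/0.0833333⌋ = 19 → t; lat ⌊0.0209/0.0416667⌋ = 0 → a.

FN57ta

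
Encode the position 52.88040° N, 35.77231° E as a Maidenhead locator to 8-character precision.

KO72vv21

Shift to the Maidenhead origin (180°W, 90°S): lon 215.77231, lat 142.88040.
Field: lon ⌊215.77231/20⌋ = 10 → K; lat ⌊142.88040/10⌋ = 14 → O.
Square: lon ⌊15.77231/2⌋ = 7; lat ⌊2.88040/1⌋ = 2.
Subsquare: lon ⌊1.77231/0.0833333⌋ = 21 → v; lat ⌊0.88040/0.0416667⌋ = 21 → v.
Extended square: lon ⌊0.02231/0.00833333⌋ = 2; lat ⌊0.00540/0.00416667⌋ = 1.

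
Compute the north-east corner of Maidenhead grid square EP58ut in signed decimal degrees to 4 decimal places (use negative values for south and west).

Field E=4, P=15: +4·20° lon, +15·10° lat → SW at lon -100°, lat 60°.
Square 5, 8: +5·2° lon, +8·1° lat → SW at lon -90°, lat 68°.
Subsquare u=20, t=19: +20·0.0833333° lon, +19·0.0416667° lat → SW at lon -88.3333°, lat 68.7917°.
Cell spans 0.0833333° lon × 0.0416667° lat. NE corner is SW corner plus one full cell.
latitude 68.8333, longitude -88.2500.

68.8333, -88.2500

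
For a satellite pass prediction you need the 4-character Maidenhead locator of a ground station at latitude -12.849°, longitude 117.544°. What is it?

OH87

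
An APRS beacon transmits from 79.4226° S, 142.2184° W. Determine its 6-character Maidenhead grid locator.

Add 180° to longitude and 90° to latitude: 37.7816, 10.5774.
Field (20°×10°, letters A–R): lon ⌊37.7816/20⌋ = 1 → B; lat ⌊10.5774/10⌋ = 1 → B.
Square (2°×1°, digits 0–9): lon ⌊17.7816/2⌋ = 8; lat ⌊0.5774/1⌋ = 0.
Subsquare (5′×2.5′, letters a–x): lon ⌊1.7816/0.0833333⌋ = 21 → v; lat ⌊0.5774/0.0416667⌋ = 13 → n.

BB80vn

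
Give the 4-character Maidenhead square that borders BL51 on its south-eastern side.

BL60

Longitude square 5; +1 → 6.
Latitude square 1; −1 → 0.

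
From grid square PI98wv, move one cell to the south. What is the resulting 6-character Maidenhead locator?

PI98wu

Latitude subsquare v = 21; −1 → 20 = u.
The longitude characters are unchanged.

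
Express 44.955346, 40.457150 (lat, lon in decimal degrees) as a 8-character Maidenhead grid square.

LN04fw49

Shift to the Maidenhead origin (180°W, 90°S): lon 220.45715, lat 134.95535.
Field: lon ⌊220.45715/20⌋ = 11 → L; lat ⌊134.95535/10⌋ = 13 → N.
Square: lon ⌊0.45715/2⌋ = 0; lat ⌊4.95535/1⌋ = 4.
Subsquare: lon ⌊0.45715/0.0833333⌋ = 5 → f; lat ⌊0.95535/0.0416667⌋ = 22 → w.
Extended square: lon ⌊0.04048/0.00833333⌋ = 4; lat ⌊0.03868/0.00416667⌋ = 9.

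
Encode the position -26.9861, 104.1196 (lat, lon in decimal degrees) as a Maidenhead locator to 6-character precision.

OG23ba

Offset from 180°W / 90°S: lon 284.1196°, lat 63.0139°.
Field (20°×10°, letters A–R): 284.1196/20 → 14 → O, 63.0139/10 → 6 → G; chars OG.
Square (2°×1°, digits 0–9): 4.1196/2 → 2, 3.0139/1 → 3; chars 23.
Subsquare (5′×2.5′, letters a–x): 0.1196/0.0833333 → 1 → b, 0.0139/0.0416667 → 0 → a; chars ba.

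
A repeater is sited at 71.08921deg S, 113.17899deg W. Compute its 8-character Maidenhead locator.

DB38jv88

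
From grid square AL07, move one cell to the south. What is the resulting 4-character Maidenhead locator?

Latitude square 7; −1 → 6.
The longitude characters are unchanged.

AL06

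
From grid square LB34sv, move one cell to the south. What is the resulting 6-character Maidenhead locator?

Latitude subsquare v = 21; −1 → 20 = u.
The longitude characters are unchanged.

LB34su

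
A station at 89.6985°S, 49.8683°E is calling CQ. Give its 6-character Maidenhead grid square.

Add 180° to longitude and 90° to latitude: 229.8683, 0.3015.
Field: lon ⌊229.8683/20⌋ = 11 → L; lat ⌊0.3015/10⌋ = 0 → A.
Square: lon ⌊9.8683/2⌋ = 4; lat ⌊0.3015/1⌋ = 0.
Subsquare: lon ⌊1.8683/0.0833333⌋ = 22 → w; lat ⌊0.3015/0.0416667⌋ = 7 → h.

LA40wh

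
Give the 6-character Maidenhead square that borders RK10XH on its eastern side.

Longitude subsquare x = 23; +1 → 24, wraps to 0 = a, carry into square.
Longitude square 1; +1 → 2.
The latitude characters are unchanged.

RK20ah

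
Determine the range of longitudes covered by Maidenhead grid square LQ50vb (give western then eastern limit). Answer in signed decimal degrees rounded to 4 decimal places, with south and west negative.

Field L=11, Q=16: +11·20° lon, +16·10° lat → SW at lon 40°, lat 70°.
Square 5, 0: +5·2° lon, +0·1° lat → SW at lon 50°, lat 70°.
Subsquare v=21, b=1: +21·0.0833333° lon, +1·0.0416667° lat → SW at lon 51.75°, lat 70.0417°.
Cell spans 0.0833333° lon × 0.0416667° lat.
west 51.7500, east 51.8333.

51.7500, 51.8333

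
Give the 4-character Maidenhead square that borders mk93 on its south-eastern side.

NK02

Longitude square 9; +1 → 10, wraps to 0, carry into field.
Longitude field M = 12; +1 → 13 = N.
Latitude square 3; −1 → 2.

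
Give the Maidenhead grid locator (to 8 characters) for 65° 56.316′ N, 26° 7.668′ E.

Shift to the Maidenhead origin (180°W, 90°S): lon 206.12780, lat 155.93860.
Field (20°×10°, letters A–R): 206.12780/20 → 10 → K, 155.93860/10 → 15 → P; chars KP.
Square (2°×1°, digits 0–9): 6.12780/2 → 3, 5.93860/1 → 5; chars 35.
Subsquare (5′×2.5′, letters a–x): 0.12780/0.0833333 → 1 → b, 0.93860/0.0416667 → 22 → w; chars bw.
Extended square (30″×15″, digits 0–9): 0.04447/0.00833333 → 5, 0.02193/0.00416667 → 5; chars 55.

KP35bw55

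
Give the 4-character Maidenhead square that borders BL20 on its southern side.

BK29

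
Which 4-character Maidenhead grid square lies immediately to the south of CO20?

CN29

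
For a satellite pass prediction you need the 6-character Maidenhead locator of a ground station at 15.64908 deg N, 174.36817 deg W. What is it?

Offset from 180°W / 90°S: lon 5.6318°, lat 105.6491°.
Field: lon ⌊5.6318/20⌋ = 0 → A; lat ⌊105.6491/10⌋ = 10 → K.
Square: lon ⌊5.6318/2⌋ = 2; lat ⌊5.6491/1⌋ = 5.
Subsquare: lon ⌊1.6318/0.0833333⌋ = 19 → t; lat ⌊0.6491/0.0416667⌋ = 15 → p.

AK25tp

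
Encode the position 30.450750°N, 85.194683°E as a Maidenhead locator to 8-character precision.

NM20ok38

Offset from 180°W / 90°S: lon 265.19468°, lat 120.45075°.
Field: lon ⌊265.19468/20⌋ = 13 → N; lat ⌊120.45075/10⌋ = 12 → M.
Square: lon ⌊5.19468/2⌋ = 2; lat ⌊0.45075/1⌋ = 0.
Subsquare: lon ⌊1.19468/0.0833333⌋ = 14 → o; lat ⌊0.45075/0.0416667⌋ = 10 → k.
Extended square: lon ⌊0.02802/0.00833333⌋ = 3; lat ⌊0.03408/0.00416667⌋ = 8.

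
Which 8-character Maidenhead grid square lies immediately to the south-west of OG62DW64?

OG62dw53

Longitude extended square 6; −1 → 5.
Latitude extended square 4; −1 → 3.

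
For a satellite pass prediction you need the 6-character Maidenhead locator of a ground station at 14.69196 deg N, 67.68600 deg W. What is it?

FK64dq

Shift to the Maidenhead origin (180°W, 90°S): lon 112.3140, lat 104.6920.
Field: lon ⌊112.3140/20⌋ = 5 → F; lat ⌊104.6920/10⌋ = 10 → K.
Square: lon ⌊12.3140/2⌋ = 6; lat ⌊4.6920/1⌋ = 4.
Subsquare: lon ⌊0.3140/0.0833333⌋ = 3 → d; lat ⌊0.6920/0.0416667⌋ = 16 → q.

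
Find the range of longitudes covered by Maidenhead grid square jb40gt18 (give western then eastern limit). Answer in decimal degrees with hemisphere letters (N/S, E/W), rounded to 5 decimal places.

Field J=9, B=1: +9·20° lon, +1·10° lat → SW at lon 0°, lat -80°.
Square 4, 0: +4·2° lon, +0·1° lat → SW at lon 8°, lat -80°.
Subsquare g=6, t=19: +6·0.0833333° lon, +19·0.0416667° lat → SW at lon 8.5°, lat -79.2083°.
Extended square 1, 8: +1·0.00833333° lon, +8·0.00416667° lat → SW at lon 8.50833°, lat -79.175°.
Cell spans 0.00833333° lon × 0.00416667° lat.
west 8.50833° E, east 8.51667° E.

8.50833° E, 8.51667° E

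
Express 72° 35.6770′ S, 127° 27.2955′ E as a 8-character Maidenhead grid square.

Offset from 180°W / 90°S: lon 307.45493°, lat 17.40538°.
Field: 307.45493/20 → 15 → P, 17.40538/10 → 1 → B; chars PB.
Square: 7.45493/2 → 3, 7.40538/1 → 7; chars 37.
Subsquare: 1.45493/0.0833333 → 17 → r, 0.40538/0.0416667 → 9 → j; chars rj.
Extended square: 0.03826/0.00833333 → 4, 0.03038/0.00416667 → 7; chars 47.

PB37rj47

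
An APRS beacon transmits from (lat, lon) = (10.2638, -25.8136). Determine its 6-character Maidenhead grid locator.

HK70cg

Add 180° to longitude and 90° to latitude: 154.1864, 100.2638.
Field (20°×10°, letters A–R): 154.1864/20 → 7 → H, 100.2638/10 → 10 → K; chars HK.
Square (2°×1°, digits 0–9): 14.1864/2 → 7, 0.2638/1 → 0; chars 70.
Subsquare (5′×2.5′, letters a–x): 0.1864/0.0833333 → 2 → c, 0.2638/0.0416667 → 6 → g; chars cg.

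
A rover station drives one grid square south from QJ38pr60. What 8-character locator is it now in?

QJ38pq69

Latitude extended square 0; −1 → -1, wraps to 9, carry into subsquare.
Latitude subsquare r = 17; −1 → 16 = q.
The longitude characters are unchanged.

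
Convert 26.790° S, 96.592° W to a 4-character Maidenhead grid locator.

EG13

Add 180° to longitude and 90° to latitude: 83.41, 63.21.
Field (20°×10°, letters A–R): lon ⌊83.41/20⌋ = 4 → E; lat ⌊63.21/10⌋ = 6 → G.
Square (2°×1°, digits 0–9): lon ⌊3.41/2⌋ = 1; lat ⌊3.21/1⌋ = 3.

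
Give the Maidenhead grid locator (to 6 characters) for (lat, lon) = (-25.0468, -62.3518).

FG84tw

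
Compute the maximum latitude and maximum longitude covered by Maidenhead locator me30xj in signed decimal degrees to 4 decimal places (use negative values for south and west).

-49.5833, 68.0000

Field M=12, E=4: +12·20° lon, +4·10° lat → SW at lon 60°, lat -50°.
Square 3, 0: +3·2° lon, +0·1° lat → SW at lon 66°, lat -50°.
Subsquare x=23, j=9: +23·0.0833333° lon, +9·0.0416667° lat → SW at lon 67.9167°, lat -49.625°.
Cell spans 0.0833333° lon × 0.0416667° lat. NE corner is SW corner plus one full cell.
latitude -49.5833, longitude 68.0000.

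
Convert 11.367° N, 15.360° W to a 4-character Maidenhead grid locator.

Add 180° to longitude and 90° to latitude: 164.64, 101.37.
Field: 164.64/20 → 8 → I, 101.37/10 → 10 → K; chars IK.
Square: 4.64/2 → 2, 1.37/1 → 1; chars 21.

IK21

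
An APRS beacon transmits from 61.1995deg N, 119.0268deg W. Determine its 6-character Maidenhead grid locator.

DP01le

Add 180° to longitude and 90° to latitude: 60.9732, 151.1995.
Field: lon ⌊60.9732/20⌋ = 3 → D; lat ⌊151.1995/10⌋ = 15 → P.
Square: lon ⌊0.9732/2⌋ = 0; lat ⌊1.1995/1⌋ = 1.
Subsquare: lon ⌊0.9732/0.0833333⌋ = 11 → l; lat ⌊0.1995/0.0416667⌋ = 4 → e.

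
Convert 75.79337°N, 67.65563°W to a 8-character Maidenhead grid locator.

FQ65et10

Add 180° to longitude and 90° to latitude: 112.34437, 165.79337.
Field: lon ⌊112.34437/20⌋ = 5 → F; lat ⌊165.79337/10⌋ = 16 → Q.
Square: lon ⌊12.34437/2⌋ = 6; lat ⌊5.79337/1⌋ = 5.
Subsquare: lon ⌊0.34437/0.0833333⌋ = 4 → e; lat ⌊0.79337/0.0416667⌋ = 19 → t.
Extended square: lon ⌊0.01104/0.00833333⌋ = 1; lat ⌊0.00170/0.00416667⌋ = 0.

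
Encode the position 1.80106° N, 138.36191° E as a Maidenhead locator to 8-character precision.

PJ91et32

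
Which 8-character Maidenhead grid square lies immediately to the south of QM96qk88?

Latitude extended square 8; −1 → 7.
The longitude characters are unchanged.

QM96qk87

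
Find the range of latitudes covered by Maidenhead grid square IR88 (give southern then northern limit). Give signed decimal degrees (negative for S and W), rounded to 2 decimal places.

88.00, 89.00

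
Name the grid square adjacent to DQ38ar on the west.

Longitude subsquare a = 0; −1 → -1, wraps to 23 = x, carry into square.
Longitude square 3; −1 → 2.
The latitude characters are unchanged.

DQ28xr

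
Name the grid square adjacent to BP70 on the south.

Latitude square 0; −1 → -1, wraps to 9, carry into field.
Latitude field P = 15; −1 → 14 = O.
The longitude characters are unchanged.

BO79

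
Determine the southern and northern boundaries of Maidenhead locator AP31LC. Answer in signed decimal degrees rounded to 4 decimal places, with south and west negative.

Field A=0, P=15: +0·20° lon, +15·10° lat → SW at lon -180°, lat 60°.
Square 3, 1: +3·2° lon, +1·1° lat → SW at lon -174°, lat 61°.
Subsquare l=11, c=2: +11·0.0833333° lon, +2·0.0416667° lat → SW at lon -173.083°, lat 61.0833°.
Cell spans 0.0833333° lon × 0.0416667° lat.
south 61.0833, north 61.1250.

61.0833, 61.1250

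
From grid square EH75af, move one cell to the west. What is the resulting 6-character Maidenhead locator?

Longitude subsquare a = 0; −1 → -1, wraps to 23 = x, carry into square.
Longitude square 7; −1 → 6.
The latitude characters are unchanged.

EH65xf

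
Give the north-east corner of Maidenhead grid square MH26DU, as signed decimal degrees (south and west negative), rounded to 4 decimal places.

Field M=12, H=7: +12·20° lon, +7·10° lat → SW at lon 60°, lat -20°.
Square 2, 6: +2·2° lon, +6·1° lat → SW at lon 64°, lat -14°.
Subsquare d=3, u=20: +3·0.0833333° lon, +20·0.0416667° lat → SW at lon 64.25°, lat -13.1667°.
Cell spans 0.0833333° lon × 0.0416667° lat. NE corner is SW corner plus one full cell.
latitude -13.1250, longitude 64.3333.

-13.1250, 64.3333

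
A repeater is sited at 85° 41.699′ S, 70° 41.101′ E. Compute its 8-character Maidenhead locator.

MA54ih23

Add 180° to longitude and 90° to latitude: 250.68502, 4.30502.
Field (20°×10°, letters A–R): 250.68502/20 → 12 → M, 4.30502/10 → 0 → A; chars MA.
Square (2°×1°, digits 0–9): 10.68502/2 → 5, 4.30502/1 → 4; chars 54.
Subsquare (5′×2.5′, letters a–x): 0.68502/0.0833333 → 8 → i, 0.30502/0.0416667 → 7 → h; chars ih.
Extended square (30″×15″, digits 0–9): 0.01835/0.00833333 → 2, 0.01335/0.00416667 → 3; chars 23.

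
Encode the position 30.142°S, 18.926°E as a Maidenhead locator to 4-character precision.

Add 180° to longitude and 90° to latitude: 198.93, 59.86.
Field (20°×10°, letters A–R): 198.93/20 → 9 → J, 59.86/10 → 5 → F; chars JF.
Square (2°×1°, digits 0–9): 18.93/2 → 9, 9.86/1 → 9; chars 99.

JF99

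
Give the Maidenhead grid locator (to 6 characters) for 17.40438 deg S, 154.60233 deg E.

Add 180° to longitude and 90° to latitude: 334.6023, 72.5956.
Field: lon ⌊334.6023/20⌋ = 16 → Q; lat ⌊72.5956/10⌋ = 7 → H.
Square: lon ⌊14.6023/2⌋ = 7; lat ⌊2.5956/1⌋ = 2.
Subsquare: lon ⌊0.6023/0.0833333⌋ = 7 → h; lat ⌊0.5956/0.0416667⌋ = 14 → o.

QH72ho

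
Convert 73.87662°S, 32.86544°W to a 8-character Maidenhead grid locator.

HB36nc69

Offset from 180°W / 90°S: lon 147.13456°, lat 16.12338°.
Field: lon ⌊147.13456/20⌋ = 7 → H; lat ⌊16.12338/10⌋ = 1 → B.
Square: lon ⌊7.13456/2⌋ = 3; lat ⌊6.12338/1⌋ = 6.
Subsquare: lon ⌊1.13456/0.0833333⌋ = 13 → n; lat ⌊0.12338/0.0416667⌋ = 2 → c.
Extended square: lon ⌊0.05123/0.00833333⌋ = 6; lat ⌊0.04005/0.00416667⌋ = 9.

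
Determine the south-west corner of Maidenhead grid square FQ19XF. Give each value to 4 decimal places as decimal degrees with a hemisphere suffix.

Field F=5, Q=16: +5·20° lon, +16·10° lat → SW at lon -80°, lat 70°.
Square 1, 9: +1·2° lon, +9·1° lat → SW at lon -78°, lat 79°.
Subsquare x=23, f=5: +23·0.0833333° lon, +5·0.0416667° lat → SW at lon -76.0833°, lat 79.2083°.
latitude 79.2083° N, longitude 76.0833° W.

79.2083° N, 76.0833° W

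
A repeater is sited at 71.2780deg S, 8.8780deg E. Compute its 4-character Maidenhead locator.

JB48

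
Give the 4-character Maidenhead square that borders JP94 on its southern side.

JP93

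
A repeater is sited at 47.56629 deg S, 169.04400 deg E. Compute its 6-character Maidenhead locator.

RE42mk

Offset from 180°W / 90°S: lon 349.0440°, lat 42.4337°.
Field: lon ⌊349.0440/20⌋ = 17 → R; lat ⌊42.4337/10⌋ = 4 → E.
Square: lon ⌊9.0440/2⌋ = 4; lat ⌊2.4337/1⌋ = 2.
Subsquare: lon ⌊1.0440/0.0833333⌋ = 12 → m; lat ⌊0.4337/0.0416667⌋ = 10 → k.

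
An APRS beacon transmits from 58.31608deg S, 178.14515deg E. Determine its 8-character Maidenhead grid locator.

RD91bq74

Add 180° to longitude and 90° to latitude: 358.14515, 31.68392.
Field: lon ⌊358.14515/20⌋ = 17 → R; lat ⌊31.68392/10⌋ = 3 → D.
Square: lon ⌊18.14515/2⌋ = 9; lat ⌊1.68392/1⌋ = 1.
Subsquare: lon ⌊0.14515/0.0833333⌋ = 1 → b; lat ⌊0.68392/0.0416667⌋ = 16 → q.
Extended square: lon ⌊0.06182/0.00833333⌋ = 7; lat ⌊0.01725/0.00416667⌋ = 4.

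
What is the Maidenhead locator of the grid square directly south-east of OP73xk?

Longitude subsquare x = 23; +1 → 24, wraps to 0 = a, carry into square.
Longitude square 7; +1 → 8.
Latitude subsquare k = 10; −1 → 9 = j.

OP83aj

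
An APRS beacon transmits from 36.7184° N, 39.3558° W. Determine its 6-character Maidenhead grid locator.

HM06hr

Offset from 180°W / 90°S: lon 140.6442°, lat 126.7184°.
Field: 140.6442/20 → 7 → H, 126.7184/10 → 12 → M; chars HM.
Square: 0.6442/2 → 0, 6.7184/1 → 6; chars 06.
Subsquare: 0.6442/0.0833333 → 7 → h, 0.7184/0.0416667 → 17 → r; chars hr.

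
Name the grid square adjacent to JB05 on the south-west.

IB94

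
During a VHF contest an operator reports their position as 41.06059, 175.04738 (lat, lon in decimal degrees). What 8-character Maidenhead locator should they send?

RN71mb54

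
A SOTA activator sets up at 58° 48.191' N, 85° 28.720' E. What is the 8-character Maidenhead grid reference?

NO28rt72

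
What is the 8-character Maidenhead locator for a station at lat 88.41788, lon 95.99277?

Offset from 180°W / 90°S: lon 275.99277°, lat 178.41788°.
Field (20°×10°, letters A–R): 275.99277/20 → 13 → N, 178.41788/10 → 17 → R; chars NR.
Square (2°×1°, digits 0–9): 15.99277/2 → 7, 8.41788/1 → 8; chars 78.
Subsquare (5′×2.5′, letters a–x): 1.99277/0.0833333 → 23 → x, 0.41788/0.0416667 → 10 → k; chars xk.
Extended square (30″×15″, digits 0–9): 0.07610/0.00833333 → 9, 0.00121/0.00416667 → 0; chars 90.

NR78xk90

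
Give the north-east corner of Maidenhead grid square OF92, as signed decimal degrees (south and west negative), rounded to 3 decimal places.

-37.000, 120.000

Field O=14, F=5: +14·20° lon, +5·10° lat → SW at lon 100°, lat -40°.
Square 9, 2: +9·2° lon, +2·1° lat → SW at lon 118°, lat -38°.
Cell spans 2° lon × 1° lat. NE corner is SW corner plus one full cell.
latitude -37.000, longitude 120.000.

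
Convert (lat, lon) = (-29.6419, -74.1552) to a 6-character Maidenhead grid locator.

FG20wi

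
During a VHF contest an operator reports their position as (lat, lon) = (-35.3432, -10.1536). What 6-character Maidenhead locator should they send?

IF44wp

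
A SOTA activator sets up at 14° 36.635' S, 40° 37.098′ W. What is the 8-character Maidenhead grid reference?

GH95qj53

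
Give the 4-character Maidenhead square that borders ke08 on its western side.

Longitude square 0; −1 → -1, wraps to 9, carry into field.
Longitude field K = 10; −1 → 9 = J.
The latitude characters are unchanged.

JE98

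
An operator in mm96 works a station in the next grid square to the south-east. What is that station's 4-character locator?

NM05

Longitude square 9; +1 → 10, wraps to 0, carry into field.
Longitude field M = 12; +1 → 13 = N.
Latitude square 6; −1 → 5.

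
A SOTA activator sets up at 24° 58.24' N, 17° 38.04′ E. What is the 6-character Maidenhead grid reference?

JL84tx

Offset from 180°W / 90°S: lon 197.6340°, lat 114.9707°.
Field: lon ⌊197.6340/20⌋ = 9 → J; lat ⌊114.9707/10⌋ = 11 → L.
Square: lon ⌊17.6340/2⌋ = 8; lat ⌊4.9707/1⌋ = 4.
Subsquare: lon ⌊1.6340/0.0833333⌋ = 19 → t; lat ⌊0.9707/0.0416667⌋ = 23 → x.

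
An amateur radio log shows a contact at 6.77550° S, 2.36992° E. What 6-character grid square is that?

Add 180° to longitude and 90° to latitude: 182.3699, 83.2245.
Field (20°×10°, letters A–R): 182.3699/20 → 9 → J, 83.2245/10 → 8 → I; chars JI.
Square (2°×1°, digits 0–9): 2.3699/2 → 1, 3.2245/1 → 3; chars 13.
Subsquare (5′×2.5′, letters a–x): 0.3699/0.0833333 → 4 → e, 0.2245/0.0416667 → 5 → f; chars ef.

JI13ef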